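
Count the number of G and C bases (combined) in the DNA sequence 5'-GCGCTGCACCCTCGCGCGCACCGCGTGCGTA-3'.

A=3, G=10, C=14, T=4
G+C = 10 + 14 = 24

24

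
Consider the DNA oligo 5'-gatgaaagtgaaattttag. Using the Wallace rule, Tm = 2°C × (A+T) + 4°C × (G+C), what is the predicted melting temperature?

Scanning the sequence gives A=8, C=0, T=6, G=5.
A+T = 14, G+C = 5
Tm = 2×14 + 4×5 = 48°C

48°C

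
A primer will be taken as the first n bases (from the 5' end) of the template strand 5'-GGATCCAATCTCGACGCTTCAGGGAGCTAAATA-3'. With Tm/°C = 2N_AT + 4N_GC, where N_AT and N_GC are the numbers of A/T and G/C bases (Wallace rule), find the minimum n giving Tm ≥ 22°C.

First 6 bases: GGATCC → Tm = 20°C (< 22°C)
First 7 bases: GGATCCA → Tm = 22°C (≥ 22°C)
Each additional base adds 2°C (A/T) or 4°C (G/C), so Tm is non-decreasing in n; n = 7 is the first length to reach 22°C.

n = 7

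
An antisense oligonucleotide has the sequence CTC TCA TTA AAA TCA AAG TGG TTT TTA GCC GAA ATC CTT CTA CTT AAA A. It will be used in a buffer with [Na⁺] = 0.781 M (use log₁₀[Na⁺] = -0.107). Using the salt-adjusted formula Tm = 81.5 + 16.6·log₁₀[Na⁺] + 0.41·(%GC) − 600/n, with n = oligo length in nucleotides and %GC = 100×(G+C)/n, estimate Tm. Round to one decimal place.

80.0°C

Length n = 49. Counting bases: G=5, T=17, C=10, A=17
G+C = 15, so %GC = 15/49 × 100 = 30.612%
Salt term: 16.6 × (-0.107) = -1.776
GC term: 0.41 × 30.612 = 12.551; length term: −600/49 = −12.245
Tm = 81.5 + (-1.776) + 12.551 − 12.245 = 80.03 → 80.0°C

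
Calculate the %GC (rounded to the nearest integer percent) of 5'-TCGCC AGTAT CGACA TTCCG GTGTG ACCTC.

Base counts: G=7, C=10, T=8, A=5
G+C = 7 + 10 = 17 out of 30 bases
%GC = 17/30 × 100 = 56.67% ≈ 57%

57%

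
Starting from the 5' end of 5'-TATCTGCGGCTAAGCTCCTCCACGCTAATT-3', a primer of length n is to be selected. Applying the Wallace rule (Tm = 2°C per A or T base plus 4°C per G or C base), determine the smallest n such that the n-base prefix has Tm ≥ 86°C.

n = 28

First 27 bases: TATCTGCGGCTAAGCTCCTCCACGCTA → Tm = 84°C (< 86°C)
First 28 bases: TATCTGCGGCTAAGCTCCTCCACGCTAA → Tm = 86°C (≥ 86°C)
Since every base adds ≥2°C, Tm only increases with n, so the threshold is first crossed at n = 28.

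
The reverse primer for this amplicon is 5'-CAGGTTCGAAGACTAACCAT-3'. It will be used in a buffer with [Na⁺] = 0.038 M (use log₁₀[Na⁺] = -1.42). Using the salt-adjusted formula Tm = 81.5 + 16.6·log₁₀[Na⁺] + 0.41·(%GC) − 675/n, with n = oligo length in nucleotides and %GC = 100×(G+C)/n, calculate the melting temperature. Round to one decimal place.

Length n = 20. Counting bases: T=4, G=4, C=5, A=7
G+C = 9, so %GC = 9/20 × 100 = 45%
Salt term: 16.6 × (-1.42) = -23.572
GC term: 0.41 × 45 = 18.45; length term: −675/20 = −33.75
Tm = 81.5 + (-23.572) + 18.45 − 33.75 = 42.628 → 42.6°C

42.6°C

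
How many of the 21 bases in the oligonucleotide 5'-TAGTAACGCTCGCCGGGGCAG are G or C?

14

T=3, G=8, A=4, C=6
Total G or C: 8 + 6 = 14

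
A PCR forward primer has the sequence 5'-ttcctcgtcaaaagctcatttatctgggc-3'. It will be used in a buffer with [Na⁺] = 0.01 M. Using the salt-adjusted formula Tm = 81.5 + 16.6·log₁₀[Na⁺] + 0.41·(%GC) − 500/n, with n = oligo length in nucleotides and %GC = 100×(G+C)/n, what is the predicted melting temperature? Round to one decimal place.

49.4°C

Length n = 29. Base counts: G=5, A=6, T=10, C=8
G+C = 13, so %GC = 13/29 × 100 = 44.828%
Salt term: 16.6 × (-2) = -33.2
GC term: 0.41 × 44.828 = 18.379; length term: −500/29 = −17.241
Tm = 81.5 + (-33.2) + 18.379 − 17.241 = 49.438 → 49.4°C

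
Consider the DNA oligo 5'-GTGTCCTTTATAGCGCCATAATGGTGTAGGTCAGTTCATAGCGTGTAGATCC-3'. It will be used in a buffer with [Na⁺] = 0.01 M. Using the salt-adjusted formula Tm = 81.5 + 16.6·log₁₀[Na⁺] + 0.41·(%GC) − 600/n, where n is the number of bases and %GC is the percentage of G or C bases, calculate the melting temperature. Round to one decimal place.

55.7°C

Length n = 52. Base counts: G=14, C=10, A=11, T=17
G+C = 24, so %GC = 24/52 × 100 = 46.154%
Salt term: 16.6 × (-2) = -33.2
GC term: 0.41 × 46.154 = 18.923; length term: −600/52 = −11.538
Tm = 81.5 + (-33.2) + 18.923 − 11.538 = 55.685 → 55.7°C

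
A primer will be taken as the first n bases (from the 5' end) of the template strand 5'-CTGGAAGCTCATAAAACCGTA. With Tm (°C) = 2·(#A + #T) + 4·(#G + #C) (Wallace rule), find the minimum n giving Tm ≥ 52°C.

n = 18

First 17 bases: CTGGAAGCTCATAAAAC → Tm = 48°C (< 52°C)
First 18 bases: CTGGAAGCTCATAAAACC → Tm = 52°C (≥ 52°C)
Since every base adds ≥2°C, Tm only increases with n, so the threshold is first crossed at n = 18.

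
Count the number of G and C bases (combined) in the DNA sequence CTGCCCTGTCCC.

9

Scanning the sequence gives T=3, A=0, C=7, G=2.
Total G or C: 2 + 7 = 9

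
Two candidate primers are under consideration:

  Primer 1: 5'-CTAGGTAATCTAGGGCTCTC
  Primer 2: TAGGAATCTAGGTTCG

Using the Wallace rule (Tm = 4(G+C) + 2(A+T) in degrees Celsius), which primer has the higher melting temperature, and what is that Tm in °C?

Primer 1, 60°C

Primer 1: A+T=10, G+C=10 → Tm = 2(10)+4(10) = 60°C
Primer 2: A+T=9, G+C=7 → Tm = 2(9)+4(7) = 46°C
60°C vs 46°C → primer 1 is higher.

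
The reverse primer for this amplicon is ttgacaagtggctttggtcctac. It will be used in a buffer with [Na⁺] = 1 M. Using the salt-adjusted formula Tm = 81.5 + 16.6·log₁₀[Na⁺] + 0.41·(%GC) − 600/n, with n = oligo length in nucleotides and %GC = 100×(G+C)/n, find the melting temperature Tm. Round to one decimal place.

Length n = 23. Scanning the sequence gives A=4, G=6, C=5, T=8.
G+C = 11, so %GC = 11/23 × 100 = 47.826%
Salt term: 16.6 × (0) = 0
GC term: 0.41 × 47.826 = 19.609; length term: −600/23 = −26.087
Tm = 81.5 + (0) + 19.609 − 26.087 = 75.022 → 75.0°C

75.0°C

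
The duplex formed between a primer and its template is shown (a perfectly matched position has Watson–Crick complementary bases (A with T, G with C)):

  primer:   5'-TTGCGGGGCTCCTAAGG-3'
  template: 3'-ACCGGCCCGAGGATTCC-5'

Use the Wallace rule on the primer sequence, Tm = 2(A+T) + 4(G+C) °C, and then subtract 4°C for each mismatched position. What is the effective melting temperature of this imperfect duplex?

Primer base counts: A=2, T=4, G=7, C=4 → A+T=6, G+C=11
Perfect-match Tm = 2(6) + 4(11) = 12 + 44 = 56°C
Mismatches (positions where the bases are not complementary): 2 (at positions 2, 5)
Effective Tm = 56 − 2×4 = 56 − 8 = 48°C

48°C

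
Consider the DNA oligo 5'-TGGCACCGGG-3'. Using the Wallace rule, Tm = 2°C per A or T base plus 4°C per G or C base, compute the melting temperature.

Counting bases: T=1, C=3, G=5, A=1
AT pairs contribute 2, GC pairs contribute 8.
Tm = 2×2 + 4×8 = 36°C

36°C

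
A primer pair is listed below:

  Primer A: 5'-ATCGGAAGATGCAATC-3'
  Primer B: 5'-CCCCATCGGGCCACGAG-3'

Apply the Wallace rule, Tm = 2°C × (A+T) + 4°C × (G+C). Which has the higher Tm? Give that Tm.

Primer A: A+T=9, G+C=7 → Tm = 2(9)+4(7) = 46°C
Primer B: A+T=4, G+C=13 → Tm = 2(4)+4(13) = 60°C
46°C vs 60°C → primer B is higher.

Primer B, 60°C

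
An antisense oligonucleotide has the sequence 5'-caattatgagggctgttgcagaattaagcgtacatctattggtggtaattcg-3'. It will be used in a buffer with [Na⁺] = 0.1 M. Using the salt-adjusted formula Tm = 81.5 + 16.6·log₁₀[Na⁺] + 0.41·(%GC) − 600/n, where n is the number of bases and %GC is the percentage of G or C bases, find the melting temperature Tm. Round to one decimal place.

Length n = 52. A=14, C=7, G=14, T=17
G+C = 21, so %GC = 21/52 × 100 = 40.385%
Salt term: 16.6 × (-1) = -16.6
GC term: 0.41 × 40.385 = 16.558; length term: −600/52 = −11.538
Tm = 81.5 + (-16.6) + 16.558 − 11.538 = 69.92 → 69.9°C

69.9°C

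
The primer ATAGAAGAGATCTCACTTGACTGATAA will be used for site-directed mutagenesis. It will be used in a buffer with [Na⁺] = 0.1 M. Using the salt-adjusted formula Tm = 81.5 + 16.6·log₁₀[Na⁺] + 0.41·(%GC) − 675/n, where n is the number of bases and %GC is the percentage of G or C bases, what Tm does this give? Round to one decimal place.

Length n = 27. Counting bases: A=11, G=5, T=7, C=4
G+C = 9, so %GC = 9/27 × 100 = 33.333%
Salt term: 16.6 × (-1) = -16.6
GC term: 0.41 × 33.333 = 13.667; length term: −675/27 = −25
Tm = 81.5 + (-16.6) + 13.667 − 25 = 53.567 → 53.6°C

53.6°C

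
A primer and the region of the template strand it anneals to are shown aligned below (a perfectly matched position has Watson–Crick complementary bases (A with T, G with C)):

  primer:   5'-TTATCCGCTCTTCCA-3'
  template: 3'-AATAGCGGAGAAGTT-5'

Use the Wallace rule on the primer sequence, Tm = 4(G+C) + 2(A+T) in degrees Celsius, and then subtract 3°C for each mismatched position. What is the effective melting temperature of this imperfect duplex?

Primer base counts: A=2, T=6, G=1, C=6 → A+T=8, G+C=7
Perfect-match Tm = 2(8) + 4(7) = 16 + 28 = 44°C
Mismatches (positions where the bases are not complementary): 3 (at positions 6, 7, 14)
Effective Tm = 44 − 3×3 = 44 − 9 = 35°C

35°C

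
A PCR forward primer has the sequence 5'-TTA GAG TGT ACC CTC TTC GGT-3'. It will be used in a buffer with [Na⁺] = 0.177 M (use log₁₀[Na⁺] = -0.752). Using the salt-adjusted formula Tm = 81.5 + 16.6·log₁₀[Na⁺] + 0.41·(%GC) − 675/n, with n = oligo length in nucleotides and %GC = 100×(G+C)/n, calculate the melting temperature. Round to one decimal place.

56.4°C

Length n = 21. Scanning the sequence gives C=5, T=8, A=3, G=5.
G+C = 10, so %GC = 10/21 × 100 = 47.619%
Salt term: 16.6 × (-0.752) = -12.483
GC term: 0.41 × 47.619 = 19.524; length term: −675/21 = −32.143
Tm = 81.5 + (-12.483) + 19.524 − 32.143 = 56.398 → 56.4°C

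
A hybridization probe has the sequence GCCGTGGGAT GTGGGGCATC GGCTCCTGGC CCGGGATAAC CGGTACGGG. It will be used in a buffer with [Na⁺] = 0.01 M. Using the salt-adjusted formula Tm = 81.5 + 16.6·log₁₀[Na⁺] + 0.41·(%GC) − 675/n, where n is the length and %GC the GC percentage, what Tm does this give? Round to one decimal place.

Length n = 49. T=8, C=13, G=22, A=6
G+C = 35, so %GC = 35/49 × 100 = 71.429%
Salt term: 16.6 × (-2) = -33.2
GC term: 0.41 × 71.429 = 29.286; length term: −675/49 = −13.776
Tm = 81.5 + (-33.2) + 29.286 − 13.776 = 63.81 → 63.8°C

63.8°C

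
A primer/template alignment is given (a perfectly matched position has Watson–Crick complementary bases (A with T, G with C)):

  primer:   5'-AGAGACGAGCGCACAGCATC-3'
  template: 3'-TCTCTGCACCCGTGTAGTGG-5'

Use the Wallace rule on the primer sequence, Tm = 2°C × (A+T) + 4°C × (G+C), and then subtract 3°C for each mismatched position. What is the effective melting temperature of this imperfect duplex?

52°C

Primer base counts: A=7, T=1, G=6, C=6 → A+T=8, G+C=12
Perfect-match Tm = 2(8) + 4(12) = 16 + 48 = 64°C
Mismatches (positions where the bases are not complementary): 4 (at positions 8, 10, 16, 19)
Effective Tm = 64 − 4×3 = 64 − 12 = 52°C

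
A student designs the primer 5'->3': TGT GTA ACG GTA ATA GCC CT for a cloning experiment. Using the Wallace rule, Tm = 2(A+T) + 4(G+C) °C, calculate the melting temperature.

Counting bases: A=5, G=5, T=6, C=4
AT pairs contribute 11, GC pairs contribute 9.
Tm = 4·9 + 2·11 = 36 + 22 = 58°C

58°C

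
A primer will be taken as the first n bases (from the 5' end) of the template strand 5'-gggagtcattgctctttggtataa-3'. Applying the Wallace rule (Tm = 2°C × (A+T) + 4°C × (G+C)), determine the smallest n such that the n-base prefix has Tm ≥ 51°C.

n = 18

First 17 bases: GGGAGTCATTGCTCTTT → Tm = 50°C (< 51°C)
First 18 bases: GGGAGTCATTGCTCTTTG → Tm = 54°C (≥ 51°C)
Each additional base adds 2°C (A/T) or 4°C (G/C), so Tm is non-decreasing in n; n = 18 is the first length to reach 51°C.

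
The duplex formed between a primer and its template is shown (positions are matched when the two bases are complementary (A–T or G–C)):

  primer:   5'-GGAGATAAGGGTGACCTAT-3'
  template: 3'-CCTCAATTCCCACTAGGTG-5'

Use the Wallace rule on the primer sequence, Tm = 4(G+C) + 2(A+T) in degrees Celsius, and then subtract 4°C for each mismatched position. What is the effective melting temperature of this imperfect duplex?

Primer base counts: A=6, T=4, G=7, C=2 → A+T=10, G+C=9
Perfect-match Tm = 2(10) + 4(9) = 20 + 36 = 56°C
Mismatches (positions where the bases are not complementary): 4 (at positions 5, 15, 17, 19)
Effective Tm = 56 − 4×4 = 56 − 16 = 40°C

40°C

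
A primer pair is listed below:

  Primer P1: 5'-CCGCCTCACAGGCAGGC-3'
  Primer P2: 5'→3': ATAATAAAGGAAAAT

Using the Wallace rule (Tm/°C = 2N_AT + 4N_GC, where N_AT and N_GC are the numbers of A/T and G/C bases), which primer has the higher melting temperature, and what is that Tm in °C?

Primer P1, 60°C

Primer P1: A+T=4, G+C=13 → Tm = 2(4)+4(13) = 60°C
Primer P2: A+T=13, G+C=2 → Tm = 2(13)+4(2) = 34°C
60°C vs 34°C → primer P1 is higher.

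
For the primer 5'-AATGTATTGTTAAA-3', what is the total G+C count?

Base counts: T=6, C=0, A=6, G=2
Total G or C: 2 + 0 = 2

2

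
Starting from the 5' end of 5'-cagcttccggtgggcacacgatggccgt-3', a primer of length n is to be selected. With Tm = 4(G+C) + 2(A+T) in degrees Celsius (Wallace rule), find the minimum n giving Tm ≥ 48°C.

n = 14

First 13 bases: CAGCTTCCGGTGG → Tm = 44°C (< 48°C)
First 14 bases: CAGCTTCCGGTGGG → Tm = 48°C (≥ 48°C)
Each additional base adds 2°C (A/T) or 4°C (G/C), so Tm is non-decreasing in n; n = 14 is the first length to reach 48°C.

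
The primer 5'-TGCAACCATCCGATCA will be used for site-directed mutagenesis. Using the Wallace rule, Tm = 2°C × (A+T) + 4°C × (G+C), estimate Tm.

Scanning the sequence gives T=3, C=6, A=5, G=2.
A+T = 8, G+C = 8
Tm = 2×8 + 4×8 = 48°C

48°C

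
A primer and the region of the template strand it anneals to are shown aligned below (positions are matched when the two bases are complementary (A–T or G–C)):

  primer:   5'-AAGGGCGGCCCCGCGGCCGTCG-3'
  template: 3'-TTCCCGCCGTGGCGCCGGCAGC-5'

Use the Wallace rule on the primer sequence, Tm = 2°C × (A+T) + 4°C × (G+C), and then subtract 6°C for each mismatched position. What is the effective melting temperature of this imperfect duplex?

76°C

Primer base counts: A=2, T=1, G=10, C=9 → A+T=3, G+C=19
Perfect-match Tm = 2(3) + 4(19) = 6 + 76 = 82°C
Mismatches (positions where the bases are not complementary): 1 (at position 10)
Effective Tm = 82 − 1×6 = 82 − 6 = 76°C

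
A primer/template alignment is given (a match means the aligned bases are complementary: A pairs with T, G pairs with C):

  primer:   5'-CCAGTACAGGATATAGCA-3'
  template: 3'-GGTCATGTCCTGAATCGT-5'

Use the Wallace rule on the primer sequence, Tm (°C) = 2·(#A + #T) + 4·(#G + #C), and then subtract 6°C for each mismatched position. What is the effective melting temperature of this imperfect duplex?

Primer base counts: A=7, T=3, G=4, C=4 → A+T=10, G+C=8
Perfect-match Tm = 2(10) + 4(8) = 20 + 32 = 52°C
Mismatches (positions where the bases are not complementary): 2 (at positions 12, 13)
Effective Tm = 52 − 2×6 = 52 − 12 = 40°C

40°C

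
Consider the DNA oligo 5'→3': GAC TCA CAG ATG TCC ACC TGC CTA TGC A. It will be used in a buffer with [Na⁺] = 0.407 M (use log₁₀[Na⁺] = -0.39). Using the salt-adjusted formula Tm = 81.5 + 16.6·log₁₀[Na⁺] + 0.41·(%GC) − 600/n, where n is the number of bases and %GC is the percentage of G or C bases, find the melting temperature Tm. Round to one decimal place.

Length n = 28. Counting bases: C=10, A=7, T=6, G=5
G+C = 15, so %GC = 15/28 × 100 = 53.571%
Salt term: 16.6 × (-0.39) = -6.474
GC term: 0.41 × 53.571 = 21.964; length term: −600/28 = −21.429
Tm = 81.5 + (-6.474) + 21.964 − 21.429 = 75.561 → 75.6°C

75.6°C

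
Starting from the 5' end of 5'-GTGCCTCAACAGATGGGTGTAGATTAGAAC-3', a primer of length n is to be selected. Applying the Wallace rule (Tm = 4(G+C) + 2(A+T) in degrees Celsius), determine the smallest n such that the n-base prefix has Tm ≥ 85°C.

n = 30

First 29 bases: GTGCCTCAACAGATGGGTGTAGATTAGAA → Tm = 84°C (< 85°C)
First 30 bases: GTGCCTCAACAGATGGGTGTAGATTAGAAC → Tm = 88°C (≥ 85°C)
Each additional base adds 2°C (A/T) or 4°C (G/C), so Tm is non-decreasing in n; n = 30 is the first length to reach 85°C.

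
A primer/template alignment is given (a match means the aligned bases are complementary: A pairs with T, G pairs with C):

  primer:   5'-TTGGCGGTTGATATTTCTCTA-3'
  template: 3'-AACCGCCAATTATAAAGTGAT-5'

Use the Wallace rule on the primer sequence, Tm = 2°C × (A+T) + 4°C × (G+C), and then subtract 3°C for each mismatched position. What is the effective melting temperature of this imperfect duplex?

52°C

Primer base counts: A=3, T=10, G=5, C=3 → A+T=13, G+C=8
Perfect-match Tm = 2(13) + 4(8) = 26 + 32 = 58°C
Mismatches (positions where the bases are not complementary): 2 (at positions 10, 18)
Effective Tm = 58 − 2×3 = 58 − 6 = 52°C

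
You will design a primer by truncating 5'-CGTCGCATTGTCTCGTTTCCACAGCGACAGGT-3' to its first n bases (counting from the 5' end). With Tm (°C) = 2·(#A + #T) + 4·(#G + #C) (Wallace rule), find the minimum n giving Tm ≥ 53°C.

n = 18

First 17 bases: CGTCGCATTGTCTCGTT → Tm = 52°C (< 53°C)
First 18 bases: CGTCGCATTGTCTCGTTT → Tm = 54°C (≥ 53°C)
Since every base adds ≥2°C, Tm only increases with n, so the threshold is first crossed at n = 18.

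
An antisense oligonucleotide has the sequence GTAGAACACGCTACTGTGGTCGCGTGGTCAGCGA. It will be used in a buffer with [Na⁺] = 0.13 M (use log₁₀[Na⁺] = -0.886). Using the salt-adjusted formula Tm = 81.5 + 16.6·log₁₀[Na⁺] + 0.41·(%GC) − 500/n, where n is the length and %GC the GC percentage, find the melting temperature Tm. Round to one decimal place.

Length n = 34. Scanning the sequence gives T=7, C=8, G=12, A=7.
G+C = 20, so %GC = 20/34 × 100 = 58.824%
Salt term: 16.6 × (-0.886) = -14.708
GC term: 0.41 × 58.824 = 24.118; length term: −500/34 = −14.706
Tm = 81.5 + (-14.708) + 24.118 − 14.706 = 76.204 → 76.2°C

76.2°C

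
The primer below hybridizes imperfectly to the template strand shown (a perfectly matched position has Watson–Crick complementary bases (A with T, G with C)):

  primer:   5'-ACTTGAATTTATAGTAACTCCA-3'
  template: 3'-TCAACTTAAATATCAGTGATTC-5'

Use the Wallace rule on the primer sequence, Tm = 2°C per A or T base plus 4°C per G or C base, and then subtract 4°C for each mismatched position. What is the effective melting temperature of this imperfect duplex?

Primer base counts: A=8, T=8, G=2, C=4 → A+T=16, G+C=6
Perfect-match Tm = 2(16) + 4(6) = 32 + 24 = 56°C
Mismatches (positions where the bases are not complementary): 5 (at positions 2, 16, 20, 21, 22)
Effective Tm = 56 − 5×4 = 56 − 20 = 36°C

36°C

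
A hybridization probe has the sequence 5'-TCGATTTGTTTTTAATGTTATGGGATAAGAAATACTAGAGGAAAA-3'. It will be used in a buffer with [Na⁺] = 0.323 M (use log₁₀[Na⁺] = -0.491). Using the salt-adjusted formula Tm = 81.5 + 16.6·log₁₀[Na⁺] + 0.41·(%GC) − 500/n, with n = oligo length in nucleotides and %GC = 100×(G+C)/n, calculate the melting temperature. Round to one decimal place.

Length n = 45. Scanning the sequence gives G=10, T=16, A=17, C=2.
G+C = 12, so %GC = 12/45 × 100 = 26.667%
Salt term: 16.6 × (-0.491) = -8.151
GC term: 0.41 × 26.667 = 10.933; length term: −500/45 = −11.111
Tm = 81.5 + (-8.151) + 10.933 − 11.111 = 73.171 → 73.2°C

73.2°C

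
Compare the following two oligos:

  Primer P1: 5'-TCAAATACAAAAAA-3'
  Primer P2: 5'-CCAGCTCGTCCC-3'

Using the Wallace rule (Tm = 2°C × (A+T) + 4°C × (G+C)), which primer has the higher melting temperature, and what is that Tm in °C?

Primer P2, 42°C

Primer P1: A+T=12, G+C=2 → Tm = 2(12)+4(2) = 32°C
Primer P2: A+T=3, G+C=9 → Tm = 2(3)+4(9) = 42°C
32°C vs 42°C → primer P2 is higher.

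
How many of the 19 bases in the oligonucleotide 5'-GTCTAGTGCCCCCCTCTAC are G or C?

12

Base counts: G=3, A=2, C=9, T=5
G+C = 3 + 9 = 12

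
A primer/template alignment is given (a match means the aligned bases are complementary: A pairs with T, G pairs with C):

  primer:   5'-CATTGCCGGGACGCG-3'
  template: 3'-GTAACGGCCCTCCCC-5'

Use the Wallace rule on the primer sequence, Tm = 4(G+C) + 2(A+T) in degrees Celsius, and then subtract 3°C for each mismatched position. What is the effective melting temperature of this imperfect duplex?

Primer base counts: A=2, T=2, G=6, C=5 → A+T=4, G+C=11
Perfect-match Tm = 2(4) + 4(11) = 8 + 44 = 52°C
Mismatches (positions where the bases are not complementary): 2 (at positions 12, 14)
Effective Tm = 52 − 2×3 = 52 − 6 = 46°C

46°C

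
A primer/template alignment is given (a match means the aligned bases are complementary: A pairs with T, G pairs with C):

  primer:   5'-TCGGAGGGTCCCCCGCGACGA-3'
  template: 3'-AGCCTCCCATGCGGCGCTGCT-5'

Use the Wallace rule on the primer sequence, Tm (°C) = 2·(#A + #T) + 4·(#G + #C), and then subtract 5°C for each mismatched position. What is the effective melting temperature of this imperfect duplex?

64°C

Primer base counts: A=3, T=2, G=8, C=8 → A+T=5, G+C=16
Perfect-match Tm = 2(5) + 4(16) = 10 + 64 = 74°C
Mismatches (positions where the bases are not complementary): 2 (at positions 10, 12)
Effective Tm = 74 − 2×5 = 74 − 10 = 64°C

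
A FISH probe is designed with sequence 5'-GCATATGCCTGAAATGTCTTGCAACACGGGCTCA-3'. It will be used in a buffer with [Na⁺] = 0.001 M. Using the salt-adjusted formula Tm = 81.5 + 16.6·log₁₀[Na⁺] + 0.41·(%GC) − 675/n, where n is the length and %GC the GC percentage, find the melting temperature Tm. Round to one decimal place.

32.3°C

Length n = 34. Base counts: C=9, A=9, G=8, T=8
G+C = 17, so %GC = 17/34 × 100 = 50%
Salt term: 16.6 × (-3) = -49.8
GC term: 0.41 × 50 = 20.5; length term: −675/34 = −19.853
Tm = 81.5 + (-49.8) + 20.5 − 19.853 = 32.347 → 32.3°C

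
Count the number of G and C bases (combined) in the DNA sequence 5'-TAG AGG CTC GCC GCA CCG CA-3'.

Scanning the sequence gives C=8, A=4, T=2, G=6.
Total G or C: 6 + 8 = 14

14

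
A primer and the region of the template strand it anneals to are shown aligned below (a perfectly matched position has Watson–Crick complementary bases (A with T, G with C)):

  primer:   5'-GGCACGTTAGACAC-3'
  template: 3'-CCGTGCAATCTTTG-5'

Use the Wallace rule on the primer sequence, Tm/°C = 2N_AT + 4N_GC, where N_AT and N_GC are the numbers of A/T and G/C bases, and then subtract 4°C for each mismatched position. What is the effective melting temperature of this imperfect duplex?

Primer base counts: A=4, T=2, G=4, C=4 → A+T=6, G+C=8
Perfect-match Tm = 2(6) + 4(8) = 12 + 32 = 44°C
Mismatches (positions where the bases are not complementary): 1 (at position 12)
Effective Tm = 44 − 1×4 = 44 − 4 = 40°C

40°C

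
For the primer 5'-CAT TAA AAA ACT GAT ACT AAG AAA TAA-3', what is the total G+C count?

Scanning the sequence gives T=6, C=3, G=2, A=16.
Total G or C: 2 + 3 = 5

5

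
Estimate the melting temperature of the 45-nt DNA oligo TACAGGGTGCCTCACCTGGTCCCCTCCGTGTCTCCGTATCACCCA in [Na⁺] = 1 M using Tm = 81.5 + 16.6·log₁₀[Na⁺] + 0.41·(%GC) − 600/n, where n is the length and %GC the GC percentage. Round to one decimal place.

93.7°C

Length n = 45. Scanning the sequence gives G=9, A=6, T=11, C=19.
G+C = 28, so %GC = 28/45 × 100 = 62.222%
Salt term: 16.6 × (0) = 0
GC term: 0.41 × 62.222 = 25.511; length term: −600/45 = −13.333
Tm = 81.5 + (0) + 25.511 − 13.333 = 93.678 → 93.7°C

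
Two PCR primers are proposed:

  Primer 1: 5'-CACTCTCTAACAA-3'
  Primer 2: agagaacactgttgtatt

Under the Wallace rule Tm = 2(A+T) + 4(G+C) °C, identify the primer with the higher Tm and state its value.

Primer 2, 48°C

Primer 1: A+T=8, G+C=5 → Tm = 2(8)+4(5) = 36°C
Primer 2: A+T=12, G+C=6 → Tm = 2(12)+4(6) = 48°C
36°C vs 48°C → primer 2 is higher.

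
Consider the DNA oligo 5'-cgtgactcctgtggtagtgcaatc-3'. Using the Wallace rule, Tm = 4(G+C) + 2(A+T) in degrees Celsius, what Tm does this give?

Base counts: G=7, C=6, A=4, T=7
AT pairs contribute 11, GC pairs contribute 13.
Tm = 2(11) + 4(13) = 22 + 52 = 74°C

74°C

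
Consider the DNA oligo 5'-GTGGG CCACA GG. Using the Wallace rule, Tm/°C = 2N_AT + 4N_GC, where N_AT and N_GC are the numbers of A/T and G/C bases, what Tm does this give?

Scanning the sequence gives T=1, C=3, G=6, A=2.
So N_AT = 3 and N_GC = 9.
Tm = 2(3) + 4(9) = 6 + 36 = 42°C

42°C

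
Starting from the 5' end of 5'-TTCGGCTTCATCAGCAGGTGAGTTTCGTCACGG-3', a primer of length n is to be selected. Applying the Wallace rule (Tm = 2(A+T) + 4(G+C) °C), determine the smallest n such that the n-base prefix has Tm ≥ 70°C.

n = 23

First 22 bases: TTCGGCTTCATCAGCAGGTGAG → Tm = 68°C (< 70°C)
First 23 bases: TTCGGCTTCATCAGCAGGTGAGT → Tm = 70°C (≥ 70°C)
Since every base adds ≥2°C, Tm only increases with n, so the threshold is first crossed at n = 23.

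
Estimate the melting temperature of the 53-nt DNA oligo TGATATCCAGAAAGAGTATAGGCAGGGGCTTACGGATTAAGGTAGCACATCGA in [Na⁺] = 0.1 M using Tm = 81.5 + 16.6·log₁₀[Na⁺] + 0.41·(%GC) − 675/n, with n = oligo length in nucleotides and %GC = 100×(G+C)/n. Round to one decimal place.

70.7°C

Length n = 53. Base counts: T=11, A=18, C=8, G=16
G+C = 24, so %GC = 24/53 × 100 = 45.283%
Salt term: 16.6 × (-1) = -16.6
GC term: 0.41 × 45.283 = 18.566; length term: −675/53 = −12.736
Tm = 81.5 + (-16.6) + 18.566 − 12.736 = 70.73 → 70.7°C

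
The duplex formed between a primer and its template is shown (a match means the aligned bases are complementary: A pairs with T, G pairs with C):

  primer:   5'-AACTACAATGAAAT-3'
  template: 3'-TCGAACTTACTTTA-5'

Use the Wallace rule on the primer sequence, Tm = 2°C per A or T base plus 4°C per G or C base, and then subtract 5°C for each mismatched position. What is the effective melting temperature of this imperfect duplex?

Primer base counts: A=8, T=3, G=1, C=2 → A+T=11, G+C=3
Perfect-match Tm = 2(11) + 4(3) = 22 + 12 = 34°C
Mismatches (positions where the bases are not complementary): 3 (at positions 2, 5, 6)
Effective Tm = 34 − 3×5 = 34 − 15 = 19°C

19°C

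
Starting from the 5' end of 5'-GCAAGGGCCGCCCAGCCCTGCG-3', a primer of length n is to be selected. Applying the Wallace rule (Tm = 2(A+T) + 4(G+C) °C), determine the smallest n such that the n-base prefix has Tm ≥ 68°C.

First 18 bases: GCAAGGGCCGCCCAGCCC → Tm = 66°C (< 68°C)
First 19 bases: GCAAGGGCCGCCCAGCCCT → Tm = 68°C (≥ 68°C)
Each additional base adds 2°C (A/T) or 4°C (G/C), so Tm is non-decreasing in n; n = 19 is the first length to reach 68°C.

n = 19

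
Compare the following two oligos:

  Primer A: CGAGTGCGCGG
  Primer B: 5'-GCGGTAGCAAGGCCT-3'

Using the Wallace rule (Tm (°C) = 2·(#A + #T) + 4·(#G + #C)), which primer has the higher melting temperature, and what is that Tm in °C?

Primer B, 50°C

Primer A: A+T=2, G+C=9 → Tm = 2(2)+4(9) = 40°C
Primer B: A+T=5, G+C=10 → Tm = 2(5)+4(10) = 50°C
40°C vs 50°C → primer B is higher.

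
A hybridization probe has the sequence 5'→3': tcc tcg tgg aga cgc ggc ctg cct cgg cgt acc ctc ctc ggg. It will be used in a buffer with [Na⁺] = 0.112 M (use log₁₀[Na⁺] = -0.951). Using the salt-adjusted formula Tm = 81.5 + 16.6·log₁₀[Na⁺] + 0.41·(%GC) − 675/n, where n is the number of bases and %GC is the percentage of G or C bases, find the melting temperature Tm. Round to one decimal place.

79.9°C

Length n = 42. Scanning the sequence gives C=17, G=14, T=8, A=3.
G+C = 31, so %GC = 31/42 × 100 = 73.81%
Salt term: 16.6 × (-0.951) = -15.787
GC term: 0.41 × 73.81 = 30.262; length term: −675/42 = −16.071
Tm = 81.5 + (-15.787) + 30.262 − 16.071 = 79.904 → 79.9°C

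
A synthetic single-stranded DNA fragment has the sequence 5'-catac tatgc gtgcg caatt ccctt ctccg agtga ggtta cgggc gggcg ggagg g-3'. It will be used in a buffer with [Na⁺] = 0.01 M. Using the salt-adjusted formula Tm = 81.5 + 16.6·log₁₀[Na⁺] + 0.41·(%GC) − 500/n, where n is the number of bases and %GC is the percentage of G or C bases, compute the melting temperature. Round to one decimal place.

Length n = 56. Scanning the sequence gives T=12, A=9, C=14, G=21.
G+C = 35, so %GC = 35/56 × 100 = 62.5%
Salt term: 16.6 × (-2) = -33.2
GC term: 0.41 × 62.5 = 25.625; length term: −500/56 = −8.929
Tm = 81.5 + (-33.2) + 25.625 − 8.929 = 64.996 → 65.0°C

65.0°C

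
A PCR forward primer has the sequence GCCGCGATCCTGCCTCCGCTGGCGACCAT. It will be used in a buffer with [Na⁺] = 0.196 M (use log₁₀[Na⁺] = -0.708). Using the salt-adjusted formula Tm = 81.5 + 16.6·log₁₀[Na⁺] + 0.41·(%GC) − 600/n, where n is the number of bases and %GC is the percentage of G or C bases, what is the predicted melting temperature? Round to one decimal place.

Length n = 29. G=8, A=3, T=5, C=13
G+C = 21, so %GC = 21/29 × 100 = 72.414%
Salt term: 16.6 × (-0.708) = -11.753
GC term: 0.41 × 72.414 = 29.69; length term: −600/29 = −20.69
Tm = 81.5 + (-11.753) + 29.69 − 20.69 = 78.747 → 78.7°C

78.7°C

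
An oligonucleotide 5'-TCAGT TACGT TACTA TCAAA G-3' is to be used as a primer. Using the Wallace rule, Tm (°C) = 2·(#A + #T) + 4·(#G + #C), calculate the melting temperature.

56°C

Base counts: G=3, A=7, T=7, C=4
A+T = 14, G+C = 7
Tm = 2(14) + 4(7) = 28 + 28 = 56°C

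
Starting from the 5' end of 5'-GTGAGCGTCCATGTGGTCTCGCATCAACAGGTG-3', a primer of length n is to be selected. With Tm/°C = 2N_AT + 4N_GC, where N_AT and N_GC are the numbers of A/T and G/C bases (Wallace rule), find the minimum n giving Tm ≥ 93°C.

First 29 bases: GTGAGCGTCCATGTGGTCTCGCATCAACA → Tm = 90°C (< 93°C)
First 30 bases: GTGAGCGTCCATGTGGTCTCGCATCAACAG → Tm = 94°C (≥ 93°C)
Each additional base adds 2°C (A/T) or 4°C (G/C), so Tm is non-decreasing in n; n = 30 is the first length to reach 93°C.

n = 30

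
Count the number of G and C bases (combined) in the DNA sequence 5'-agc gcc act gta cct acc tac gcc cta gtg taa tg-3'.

19

Base counts: G=7, T=8, C=12, A=8
G+C = 7 + 12 = 19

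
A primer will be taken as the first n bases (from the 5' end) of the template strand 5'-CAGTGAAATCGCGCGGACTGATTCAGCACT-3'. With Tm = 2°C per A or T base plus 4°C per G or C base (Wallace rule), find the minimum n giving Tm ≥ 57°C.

n = 18

First 17 bases: CAGTGAAATCGCGCGGA → Tm = 54°C (< 57°C)
First 18 bases: CAGTGAAATCGCGCGGAC → Tm = 58°C (≥ 57°C)
Each additional base adds 2°C (A/T) or 4°C (G/C), so Tm is non-decreasing in n; n = 18 is the first length to reach 57°C.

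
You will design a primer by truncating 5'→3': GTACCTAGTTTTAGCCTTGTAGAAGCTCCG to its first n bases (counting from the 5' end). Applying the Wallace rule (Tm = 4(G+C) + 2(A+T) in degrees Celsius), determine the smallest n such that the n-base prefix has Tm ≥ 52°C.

First 18 bases: GTACCTAGTTTTAGCCTT → Tm = 50°C (< 52°C)
First 19 bases: GTACCTAGTTTTAGCCTTG → Tm = 54°C (≥ 52°C)
Since every base adds ≥2°C, Tm only increases with n, so the threshold is first crossed at n = 19.

n = 19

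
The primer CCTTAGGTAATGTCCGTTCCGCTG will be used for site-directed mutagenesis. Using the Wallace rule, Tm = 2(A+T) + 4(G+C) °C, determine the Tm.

Counting bases: G=6, A=3, T=8, C=7
A+T = 11, G+C = 13
Tm = 2×11 + 4×13 = 74°C

74°C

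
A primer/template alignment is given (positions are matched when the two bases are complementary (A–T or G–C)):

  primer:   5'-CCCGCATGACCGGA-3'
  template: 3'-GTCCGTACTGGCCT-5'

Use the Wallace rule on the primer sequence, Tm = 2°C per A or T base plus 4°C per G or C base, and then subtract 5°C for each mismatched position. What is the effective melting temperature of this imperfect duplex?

38°C

Primer base counts: A=3, T=1, G=4, C=6 → A+T=4, G+C=10
Perfect-match Tm = 2(4) + 4(10) = 8 + 40 = 48°C
Mismatches (positions where the bases are not complementary): 2 (at positions 2, 3)
Effective Tm = 48 − 2×5 = 48 − 10 = 38°C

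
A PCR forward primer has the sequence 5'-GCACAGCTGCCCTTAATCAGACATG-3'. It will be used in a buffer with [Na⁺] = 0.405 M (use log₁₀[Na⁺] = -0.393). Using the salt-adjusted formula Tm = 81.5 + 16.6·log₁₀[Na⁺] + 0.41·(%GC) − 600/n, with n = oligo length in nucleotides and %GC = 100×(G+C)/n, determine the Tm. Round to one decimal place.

72.3°C

Length n = 25. Counting bases: G=5, A=7, T=5, C=8
G+C = 13, so %GC = 13/25 × 100 = 52%
Salt term: 16.6 × (-0.393) = -6.524
GC term: 0.41 × 52 = 21.32; length term: −600/25 = −24
Tm = 81.5 + (-6.524) + 21.32 − 24 = 72.296 → 72.3°C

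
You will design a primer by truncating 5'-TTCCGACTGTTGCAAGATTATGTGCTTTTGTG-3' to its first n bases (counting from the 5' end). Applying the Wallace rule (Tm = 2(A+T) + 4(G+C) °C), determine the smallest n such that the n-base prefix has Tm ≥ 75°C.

First 26 bases: TTCCGACTGTTGCAAGATTATGTGCT → Tm = 74°C (< 75°C)
First 27 bases: TTCCGACTGTTGCAAGATTATGTGCTT → Tm = 76°C (≥ 75°C)
Each additional base adds 2°C (A/T) or 4°C (G/C), so Tm is non-decreasing in n; n = 27 is the first length to reach 75°C.

n = 27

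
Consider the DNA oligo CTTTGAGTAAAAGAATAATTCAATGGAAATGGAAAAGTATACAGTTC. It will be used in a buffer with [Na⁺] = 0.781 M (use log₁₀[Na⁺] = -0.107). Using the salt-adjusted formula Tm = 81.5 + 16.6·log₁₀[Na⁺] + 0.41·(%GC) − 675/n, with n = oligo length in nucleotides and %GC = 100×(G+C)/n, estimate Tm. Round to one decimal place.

Length n = 47. Base counts: G=9, C=4, T=13, A=21
G+C = 13, so %GC = 13/47 × 100 = 27.66%
Salt term: 16.6 × (-0.107) = -1.776
GC term: 0.41 × 27.66 = 11.341; length term: −675/47 = −14.362
Tm = 81.5 + (-1.776) + 11.341 − 14.362 = 76.703 → 76.7°C

76.7°C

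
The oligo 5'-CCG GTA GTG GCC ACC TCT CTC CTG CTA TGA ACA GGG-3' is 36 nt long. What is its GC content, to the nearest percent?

61%

Counting bases: C=12, A=6, G=10, T=8
G+C = 10 + 12 = 22 out of 36 bases
%GC = 22/36 × 100 = 61.11% ≈ 61%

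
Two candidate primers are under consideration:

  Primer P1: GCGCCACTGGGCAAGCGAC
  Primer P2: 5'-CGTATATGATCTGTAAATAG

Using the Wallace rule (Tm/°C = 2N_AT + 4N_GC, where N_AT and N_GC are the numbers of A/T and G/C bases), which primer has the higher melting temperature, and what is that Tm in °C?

Primer P1: A+T=5, G+C=14 → Tm = 2(5)+4(14) = 66°C
Primer P2: A+T=14, G+C=6 → Tm = 2(14)+4(6) = 52°C
66°C vs 52°C → primer P1 is higher.

Primer P1, 66°C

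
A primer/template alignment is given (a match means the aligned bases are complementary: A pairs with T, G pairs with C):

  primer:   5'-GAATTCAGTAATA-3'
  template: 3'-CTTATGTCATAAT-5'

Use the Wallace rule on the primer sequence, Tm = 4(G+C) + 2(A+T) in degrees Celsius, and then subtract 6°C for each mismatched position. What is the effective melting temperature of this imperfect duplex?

20°C

Primer base counts: A=6, T=4, G=2, C=1 → A+T=10, G+C=3
Perfect-match Tm = 2(10) + 4(3) = 20 + 12 = 32°C
Mismatches (positions where the bases are not complementary): 2 (at positions 5, 11)
Effective Tm = 32 − 2×6 = 32 − 12 = 20°C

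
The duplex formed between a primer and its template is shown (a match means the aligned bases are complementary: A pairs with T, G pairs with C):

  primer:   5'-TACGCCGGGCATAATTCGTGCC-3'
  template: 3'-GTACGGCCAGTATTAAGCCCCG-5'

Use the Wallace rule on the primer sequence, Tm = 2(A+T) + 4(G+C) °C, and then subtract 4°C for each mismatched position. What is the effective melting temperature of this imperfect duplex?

Primer base counts: A=4, T=5, G=6, C=7 → A+T=9, G+C=13
Perfect-match Tm = 2(9) + 4(13) = 18 + 52 = 70°C
Mismatches (positions where the bases are not complementary): 5 (at positions 1, 3, 9, 19, 21)
Effective Tm = 70 − 5×4 = 70 − 20 = 50°C

50°C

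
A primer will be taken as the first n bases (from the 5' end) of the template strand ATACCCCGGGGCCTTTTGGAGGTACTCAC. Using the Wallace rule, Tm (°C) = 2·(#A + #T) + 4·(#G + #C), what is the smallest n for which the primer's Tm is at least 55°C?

First 17 bases: ATACCCCGGGGCCTTTT → Tm = 54°C (< 55°C)
First 18 bases: ATACCCCGGGGCCTTTTG → Tm = 58°C (≥ 55°C)
Each additional base adds 2°C (A/T) or 4°C (G/C), so Tm is non-decreasing in n; n = 18 is the first length to reach 55°C.

n = 18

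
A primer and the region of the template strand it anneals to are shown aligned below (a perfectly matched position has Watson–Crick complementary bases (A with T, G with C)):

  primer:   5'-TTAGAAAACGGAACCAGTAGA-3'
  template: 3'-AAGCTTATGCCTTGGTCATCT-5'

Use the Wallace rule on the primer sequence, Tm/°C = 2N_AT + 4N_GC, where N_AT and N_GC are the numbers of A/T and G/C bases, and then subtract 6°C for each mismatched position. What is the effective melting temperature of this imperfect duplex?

46°C

Primer base counts: A=10, T=3, G=5, C=3 → A+T=13, G+C=8
Perfect-match Tm = 2(13) + 4(8) = 26 + 32 = 58°C
Mismatches (positions where the bases are not complementary): 2 (at positions 3, 7)
Effective Tm = 58 − 2×6 = 58 − 12 = 46°C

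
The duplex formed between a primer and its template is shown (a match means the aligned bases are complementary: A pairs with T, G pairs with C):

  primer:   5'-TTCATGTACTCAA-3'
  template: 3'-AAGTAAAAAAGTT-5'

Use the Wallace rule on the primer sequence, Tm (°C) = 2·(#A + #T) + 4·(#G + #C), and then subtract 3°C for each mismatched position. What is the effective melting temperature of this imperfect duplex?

25°C

Primer base counts: A=4, T=5, G=1, C=3 → A+T=9, G+C=4
Perfect-match Tm = 2(9) + 4(4) = 18 + 16 = 34°C
Mismatches (positions where the bases are not complementary): 3 (at positions 6, 8, 9)
Effective Tm = 34 − 3×3 = 34 − 9 = 25°C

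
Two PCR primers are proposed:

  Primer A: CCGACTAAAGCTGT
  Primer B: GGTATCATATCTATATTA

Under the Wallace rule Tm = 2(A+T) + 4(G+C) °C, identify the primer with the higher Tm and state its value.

Primer A: A+T=7, G+C=7 → Tm = 2(7)+4(7) = 42°C
Primer B: A+T=14, G+C=4 → Tm = 2(14)+4(4) = 44°C
42°C vs 44°C → primer B is higher.

Primer B, 44°C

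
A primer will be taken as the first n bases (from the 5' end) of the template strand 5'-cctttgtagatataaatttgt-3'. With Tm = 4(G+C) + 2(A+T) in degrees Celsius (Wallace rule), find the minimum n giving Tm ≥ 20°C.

n = 7

First 6 bases: CCTTTG → Tm = 18°C (< 20°C)
First 7 bases: CCTTTGT → Tm = 20°C (≥ 20°C)
Each additional base adds 2°C (A/T) or 4°C (G/C), so Tm is non-decreasing in n; n = 7 is the first length to reach 20°C.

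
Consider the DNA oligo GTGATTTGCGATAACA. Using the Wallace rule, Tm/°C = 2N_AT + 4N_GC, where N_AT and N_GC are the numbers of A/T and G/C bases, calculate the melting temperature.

44°C

Base counts: C=2, G=4, A=5, T=5
So N_AT = 10 and N_GC = 6.
Tm = 2(10) + 4(6) = 20 + 24 = 44°C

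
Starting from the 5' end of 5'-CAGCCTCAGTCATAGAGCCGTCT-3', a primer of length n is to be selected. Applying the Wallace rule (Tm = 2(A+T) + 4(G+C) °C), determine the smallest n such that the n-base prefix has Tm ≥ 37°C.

First 11 bases: CAGCCTCAGTC → Tm = 36°C (< 37°C)
First 12 bases: CAGCCTCAGTCA → Tm = 38°C (≥ 37°C)
Since every base adds ≥2°C, Tm only increases with n, so the threshold is first crossed at n = 12.

n = 12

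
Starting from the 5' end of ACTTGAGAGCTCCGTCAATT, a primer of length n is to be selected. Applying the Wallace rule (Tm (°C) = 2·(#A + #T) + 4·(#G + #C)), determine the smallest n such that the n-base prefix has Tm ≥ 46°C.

First 14 bases: ACTTGAGAGCTCCG → Tm = 44°C (< 46°C)
First 15 bases: ACTTGAGAGCTCCGT → Tm = 46°C (≥ 46°C)
Since every base adds ≥2°C, Tm only increases with n, so the threshold is first crossed at n = 15.

n = 15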